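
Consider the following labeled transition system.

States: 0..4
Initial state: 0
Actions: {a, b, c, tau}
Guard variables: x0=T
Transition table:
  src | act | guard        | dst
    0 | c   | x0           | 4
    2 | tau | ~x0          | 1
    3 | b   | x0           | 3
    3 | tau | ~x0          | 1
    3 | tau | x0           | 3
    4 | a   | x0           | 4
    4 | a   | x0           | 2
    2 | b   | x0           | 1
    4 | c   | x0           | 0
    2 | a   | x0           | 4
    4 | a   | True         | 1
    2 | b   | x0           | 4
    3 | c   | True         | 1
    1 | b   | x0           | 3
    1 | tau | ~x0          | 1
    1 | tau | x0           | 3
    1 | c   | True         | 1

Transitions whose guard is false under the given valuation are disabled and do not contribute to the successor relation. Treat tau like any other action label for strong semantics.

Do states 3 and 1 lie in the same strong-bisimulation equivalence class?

Compute ~ classes (split until stable):
  π0 = {{0,1,2,3,4}}
  π1 = {{0},{1,3},{2},{4}}
stable after 2 split(s): 4 block(s)
class of 3: {1,3}; class of 1: {1,3}

Answer: BISIMILAR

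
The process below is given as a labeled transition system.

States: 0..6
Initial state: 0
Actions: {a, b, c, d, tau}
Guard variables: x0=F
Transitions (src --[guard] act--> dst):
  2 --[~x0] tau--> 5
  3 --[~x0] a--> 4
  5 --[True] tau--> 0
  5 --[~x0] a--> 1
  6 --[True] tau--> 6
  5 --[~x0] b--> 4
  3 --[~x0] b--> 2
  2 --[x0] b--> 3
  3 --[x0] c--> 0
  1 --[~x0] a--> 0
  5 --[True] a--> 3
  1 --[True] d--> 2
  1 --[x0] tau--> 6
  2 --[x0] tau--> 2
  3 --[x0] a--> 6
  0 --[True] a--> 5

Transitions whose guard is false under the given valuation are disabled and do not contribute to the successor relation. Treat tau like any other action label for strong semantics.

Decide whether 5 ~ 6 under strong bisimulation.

Bisimulation quotient by refinement:
  P[0] = {{0,1,2,3,4,5,6}}
  P[1] = {{0},{1},{2,6},{3},{4},{5}}
  P[2] = {{0},{1},{2},{3},{4},{5},{6}}
stable after 3 split(s): 7 block(s)
5∈{5}, 6∈{6}

Answer: NOT BISIMILAR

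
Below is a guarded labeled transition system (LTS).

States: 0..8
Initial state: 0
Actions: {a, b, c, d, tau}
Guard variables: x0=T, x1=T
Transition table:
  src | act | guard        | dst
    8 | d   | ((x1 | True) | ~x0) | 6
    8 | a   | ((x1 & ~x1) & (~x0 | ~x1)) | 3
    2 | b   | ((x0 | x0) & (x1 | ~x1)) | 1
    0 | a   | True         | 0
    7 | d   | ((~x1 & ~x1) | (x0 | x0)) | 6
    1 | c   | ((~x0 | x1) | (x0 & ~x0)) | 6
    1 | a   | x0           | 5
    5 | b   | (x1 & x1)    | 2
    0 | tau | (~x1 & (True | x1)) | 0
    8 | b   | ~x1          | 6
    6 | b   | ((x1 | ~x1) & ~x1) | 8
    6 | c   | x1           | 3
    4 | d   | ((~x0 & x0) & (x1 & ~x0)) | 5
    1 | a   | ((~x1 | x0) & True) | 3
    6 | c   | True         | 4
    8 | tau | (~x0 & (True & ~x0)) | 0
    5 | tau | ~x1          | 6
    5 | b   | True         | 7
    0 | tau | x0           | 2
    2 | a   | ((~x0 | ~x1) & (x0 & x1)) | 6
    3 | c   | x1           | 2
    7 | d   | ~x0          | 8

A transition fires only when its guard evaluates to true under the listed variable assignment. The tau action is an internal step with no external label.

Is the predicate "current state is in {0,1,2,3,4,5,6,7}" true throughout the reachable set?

Answer: INVARIANT HOLDS

Working:
Safe = {0,1,2,3,4,5,6,7}
R = {0,1,2,3,4,5,6,7}
  0: ok
  1: ok
  2: ok
  3: ok
  4: ok
  5: ok
  6: ok
  7: ok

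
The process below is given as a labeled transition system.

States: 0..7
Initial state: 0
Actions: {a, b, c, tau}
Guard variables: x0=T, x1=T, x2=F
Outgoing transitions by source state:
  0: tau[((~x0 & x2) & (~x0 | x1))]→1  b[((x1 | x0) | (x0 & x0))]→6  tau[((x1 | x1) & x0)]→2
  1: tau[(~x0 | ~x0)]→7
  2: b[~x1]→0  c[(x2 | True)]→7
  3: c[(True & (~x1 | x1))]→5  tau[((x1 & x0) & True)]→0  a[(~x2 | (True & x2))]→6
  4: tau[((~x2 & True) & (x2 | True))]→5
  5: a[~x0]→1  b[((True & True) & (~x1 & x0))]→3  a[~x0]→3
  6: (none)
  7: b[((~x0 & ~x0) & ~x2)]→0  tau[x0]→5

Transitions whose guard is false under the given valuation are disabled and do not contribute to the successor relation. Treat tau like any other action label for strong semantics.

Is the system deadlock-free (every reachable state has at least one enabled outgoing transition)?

Answer: DEADLOCK at state 5

Trace:
R = {0,2,5,6,7}
  0: b→6  tau→2  [2 out]
  2: c→7  [1 out]
  5: ∅  [no exit]
  6: ∅  [no exit]
  7: tau→5  [1 out]
Path to 5: tau·c·tau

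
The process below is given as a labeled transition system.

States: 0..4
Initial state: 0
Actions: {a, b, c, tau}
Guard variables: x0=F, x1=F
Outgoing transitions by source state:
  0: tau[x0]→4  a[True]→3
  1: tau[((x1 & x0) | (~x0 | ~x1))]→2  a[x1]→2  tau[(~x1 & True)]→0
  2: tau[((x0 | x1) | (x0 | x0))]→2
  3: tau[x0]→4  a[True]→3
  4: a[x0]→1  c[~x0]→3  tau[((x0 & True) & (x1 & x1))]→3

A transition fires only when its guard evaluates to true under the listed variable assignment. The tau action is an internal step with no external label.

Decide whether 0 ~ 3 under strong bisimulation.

Answer: BISIMILAR

Trace:
Refine partition for ~:
  π0 = {{0,1,2,3,4}}
  π1 = {{0,3},{1},{2},{4}}
4 equivalence class(es) (converged in 2)
0∈{0,3}, 3∈{0,3}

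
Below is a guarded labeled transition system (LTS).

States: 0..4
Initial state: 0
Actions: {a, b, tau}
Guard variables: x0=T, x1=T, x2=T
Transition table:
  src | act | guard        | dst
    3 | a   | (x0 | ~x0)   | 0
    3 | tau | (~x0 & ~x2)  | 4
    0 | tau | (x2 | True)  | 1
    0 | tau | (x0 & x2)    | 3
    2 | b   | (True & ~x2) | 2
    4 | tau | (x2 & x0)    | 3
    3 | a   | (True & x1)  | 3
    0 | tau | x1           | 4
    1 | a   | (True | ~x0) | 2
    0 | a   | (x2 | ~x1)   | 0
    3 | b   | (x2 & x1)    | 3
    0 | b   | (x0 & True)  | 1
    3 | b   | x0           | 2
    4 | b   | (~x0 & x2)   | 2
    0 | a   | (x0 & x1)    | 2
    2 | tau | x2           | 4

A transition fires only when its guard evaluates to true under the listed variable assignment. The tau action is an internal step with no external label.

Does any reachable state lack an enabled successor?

R = {0,1,2,3,4}
  0: a→0  a→2  b→1  tau→1  tau→3  tau→4  [6 exit(s)]
  1: a→2  [1 exit(s)]
  2: tau→4  [1 exit(s)]
  3: a→0  a→3  b→2  b→3  [4 exit(s)]
  4: tau→3  [1 exit(s)]

Answer: DEADLOCK-FREE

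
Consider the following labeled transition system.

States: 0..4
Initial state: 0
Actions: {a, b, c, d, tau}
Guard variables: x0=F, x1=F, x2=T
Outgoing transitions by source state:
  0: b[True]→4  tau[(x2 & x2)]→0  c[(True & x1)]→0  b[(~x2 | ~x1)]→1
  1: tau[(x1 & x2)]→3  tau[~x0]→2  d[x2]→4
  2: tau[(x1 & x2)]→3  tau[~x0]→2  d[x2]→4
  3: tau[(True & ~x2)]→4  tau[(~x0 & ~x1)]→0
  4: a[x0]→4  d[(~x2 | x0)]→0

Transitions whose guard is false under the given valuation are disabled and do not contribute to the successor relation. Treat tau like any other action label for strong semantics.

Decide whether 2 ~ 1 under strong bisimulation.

Bisimulation quotient by refinement:
  P[0] = {{0,1,2,3,4}}
  P[1] = {{0},{1,2},{3},{4}}
Fixed point at round 2; 4 class(es).
class of 2: {1,2}; class of 1: {1,2}

Answer: BISIMILAR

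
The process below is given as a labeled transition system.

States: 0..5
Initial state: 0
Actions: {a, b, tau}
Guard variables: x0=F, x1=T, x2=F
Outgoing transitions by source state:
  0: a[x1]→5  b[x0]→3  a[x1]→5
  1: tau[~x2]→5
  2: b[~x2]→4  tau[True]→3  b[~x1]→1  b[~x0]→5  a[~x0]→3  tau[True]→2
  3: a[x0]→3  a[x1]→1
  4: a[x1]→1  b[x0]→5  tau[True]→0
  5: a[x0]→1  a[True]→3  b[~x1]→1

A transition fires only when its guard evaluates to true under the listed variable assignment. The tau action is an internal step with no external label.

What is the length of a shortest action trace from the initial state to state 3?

Layered search for 3:
  depth 0: {0}
  depth 1: {5}
  depth 2: {3}
depth(3)=2, e.g. a·a

Answer: 2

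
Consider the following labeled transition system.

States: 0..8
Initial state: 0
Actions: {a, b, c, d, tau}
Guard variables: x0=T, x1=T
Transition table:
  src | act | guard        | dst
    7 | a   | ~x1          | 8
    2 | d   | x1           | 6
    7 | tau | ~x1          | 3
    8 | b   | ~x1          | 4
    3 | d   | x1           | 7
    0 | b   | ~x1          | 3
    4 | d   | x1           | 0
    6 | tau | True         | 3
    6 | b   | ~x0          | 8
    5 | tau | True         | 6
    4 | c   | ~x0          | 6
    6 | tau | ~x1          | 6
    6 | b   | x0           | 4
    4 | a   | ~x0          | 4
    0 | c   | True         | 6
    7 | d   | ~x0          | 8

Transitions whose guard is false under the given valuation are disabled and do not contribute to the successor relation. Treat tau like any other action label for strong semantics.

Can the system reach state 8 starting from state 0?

Answer: UNREACHABLE

Trace:
7 transition(s) survive guard evaluation.
Layer 0: {0}
Layer 1: {6}  total {0,6}
Layer 2: {3,4}  total {0,3,4,6}
Layer 3: {7}  total {0,3,4,6,7}
Reachable = {0,3,4,6,7}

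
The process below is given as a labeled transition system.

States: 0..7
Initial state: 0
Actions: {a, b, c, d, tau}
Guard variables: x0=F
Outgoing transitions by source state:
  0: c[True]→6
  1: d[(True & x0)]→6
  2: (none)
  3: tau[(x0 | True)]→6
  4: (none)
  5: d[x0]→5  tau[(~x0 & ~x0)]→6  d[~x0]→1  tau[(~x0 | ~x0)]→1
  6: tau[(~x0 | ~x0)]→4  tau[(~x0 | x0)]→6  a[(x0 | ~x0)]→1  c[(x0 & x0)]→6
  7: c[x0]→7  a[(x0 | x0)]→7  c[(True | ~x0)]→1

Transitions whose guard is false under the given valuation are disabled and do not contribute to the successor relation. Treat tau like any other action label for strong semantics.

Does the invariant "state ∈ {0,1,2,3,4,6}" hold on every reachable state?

Answer: INVARIANT HOLDS

Trace:
Inv-set: {0,1,2,3,4,6}
R = {0,1,4,6}
  0: safe
  1: safe
  4: safe
  6: safe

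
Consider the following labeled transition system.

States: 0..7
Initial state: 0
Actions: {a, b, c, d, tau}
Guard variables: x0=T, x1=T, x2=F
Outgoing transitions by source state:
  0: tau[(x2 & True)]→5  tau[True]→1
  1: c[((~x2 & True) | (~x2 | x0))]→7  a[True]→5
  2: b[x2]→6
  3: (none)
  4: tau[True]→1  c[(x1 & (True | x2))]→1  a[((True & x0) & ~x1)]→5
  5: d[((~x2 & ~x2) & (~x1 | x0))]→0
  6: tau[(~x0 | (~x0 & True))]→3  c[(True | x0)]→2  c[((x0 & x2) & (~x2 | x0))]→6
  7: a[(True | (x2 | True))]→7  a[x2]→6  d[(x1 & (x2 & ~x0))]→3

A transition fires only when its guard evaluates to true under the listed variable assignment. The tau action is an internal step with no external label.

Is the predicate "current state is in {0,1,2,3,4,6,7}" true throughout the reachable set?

Answer: INVARIANT VIOLATED at state 5

Working:
Allowed set {0,1,2,3,4,6,7}
Reach set: {0,1,5,7}
  0: ✓
  1: ✓
  5: ✗ unsafe
  7: ✓
counterexample path to 5: tau·a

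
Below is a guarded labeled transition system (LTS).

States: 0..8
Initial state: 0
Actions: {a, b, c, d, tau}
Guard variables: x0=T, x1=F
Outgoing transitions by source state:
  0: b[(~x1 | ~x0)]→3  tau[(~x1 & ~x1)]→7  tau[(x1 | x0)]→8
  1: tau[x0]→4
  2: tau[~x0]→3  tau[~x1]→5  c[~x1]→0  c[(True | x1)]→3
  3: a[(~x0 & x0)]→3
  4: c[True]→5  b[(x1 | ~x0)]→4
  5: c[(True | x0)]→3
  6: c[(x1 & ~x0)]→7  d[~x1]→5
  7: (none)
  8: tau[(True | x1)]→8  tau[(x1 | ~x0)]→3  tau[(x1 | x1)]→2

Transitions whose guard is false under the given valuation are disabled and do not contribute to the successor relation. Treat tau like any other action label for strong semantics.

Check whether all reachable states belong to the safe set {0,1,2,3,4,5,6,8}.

Answer: INVARIANT VIOLATED at state 7

Trace:
Safe = {0,1,2,3,4,5,6,8}
R = {0,3,7,8}
  0: ok
  3: ok
  7: ✗ unsafe
  8: ok
witness against invariant: tau → 7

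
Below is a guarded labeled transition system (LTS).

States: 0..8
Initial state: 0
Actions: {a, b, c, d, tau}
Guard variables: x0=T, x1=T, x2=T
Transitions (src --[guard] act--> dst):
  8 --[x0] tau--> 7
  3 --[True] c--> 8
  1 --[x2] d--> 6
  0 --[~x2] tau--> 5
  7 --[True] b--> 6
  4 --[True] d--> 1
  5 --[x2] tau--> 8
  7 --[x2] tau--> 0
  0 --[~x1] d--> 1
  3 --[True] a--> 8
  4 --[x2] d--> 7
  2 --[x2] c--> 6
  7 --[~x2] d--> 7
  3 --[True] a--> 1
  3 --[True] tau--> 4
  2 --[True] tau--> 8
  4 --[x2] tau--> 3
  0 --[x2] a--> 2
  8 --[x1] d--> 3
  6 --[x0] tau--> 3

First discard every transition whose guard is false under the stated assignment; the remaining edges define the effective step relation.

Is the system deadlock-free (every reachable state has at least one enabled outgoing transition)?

Answer: DEADLOCK-FREE

Analysis:
R = {0,1,2,3,4,6,7,8}
  0: a→2  [1 exit(s)]
  1: d→6  [1 exit(s)]
  2: c→6  tau→8  [2 exit(s)]
  3: a→1  a→8  c→8  tau→4  [4 exit(s)]
  4: d→1  d→7  tau→3  [3 exit(s)]
  6: tau→3  [1 exit(s)]
  7: b→6  tau→0  [2 exit(s)]
  8: d→3  tau→7  [2 exit(s)]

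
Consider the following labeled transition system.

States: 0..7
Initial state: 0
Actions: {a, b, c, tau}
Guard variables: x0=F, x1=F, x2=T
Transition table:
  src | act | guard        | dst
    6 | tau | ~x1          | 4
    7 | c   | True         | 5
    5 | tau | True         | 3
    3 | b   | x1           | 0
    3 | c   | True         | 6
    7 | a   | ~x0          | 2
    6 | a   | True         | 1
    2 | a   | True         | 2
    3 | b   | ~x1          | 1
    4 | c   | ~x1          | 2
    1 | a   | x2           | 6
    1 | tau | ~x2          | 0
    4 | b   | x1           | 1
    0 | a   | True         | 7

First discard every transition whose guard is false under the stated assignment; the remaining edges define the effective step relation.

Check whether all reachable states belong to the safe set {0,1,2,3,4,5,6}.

Safe = {0,1,2,3,4,5,6}
Reachable = {0,1,2,3,4,5,6,7}
  0: safe
  1: safe
  2: safe
  3: safe
  4: safe
  5: safe
  6: safe
  7: VIOLATES
witness against invariant: a → 7

Answer: INVARIANT VIOLATED at state 7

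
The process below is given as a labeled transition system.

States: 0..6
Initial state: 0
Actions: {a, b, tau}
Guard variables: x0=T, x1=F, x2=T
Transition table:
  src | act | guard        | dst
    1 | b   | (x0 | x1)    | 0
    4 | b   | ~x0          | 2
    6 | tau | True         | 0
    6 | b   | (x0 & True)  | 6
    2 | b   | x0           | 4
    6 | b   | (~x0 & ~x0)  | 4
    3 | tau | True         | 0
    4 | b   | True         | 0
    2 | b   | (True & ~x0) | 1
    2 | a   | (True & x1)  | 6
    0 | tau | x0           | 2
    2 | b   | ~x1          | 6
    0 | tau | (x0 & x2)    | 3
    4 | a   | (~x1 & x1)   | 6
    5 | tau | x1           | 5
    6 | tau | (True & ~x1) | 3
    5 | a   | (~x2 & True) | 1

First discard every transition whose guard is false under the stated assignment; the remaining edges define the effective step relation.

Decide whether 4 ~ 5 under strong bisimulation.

Bisimulation quotient by refinement:
  P[0] = {{0,1,2,3,4,5,6}}
  P[1] = {{0,3},{1,2,4},{5},{6}}
  P[2] = {{0},{1,4},{2},{3},{5},{6}}
6 equivalence class(es) (converged in 3)
[4]={1,4}  [5]={5}

Answer: NOT BISIMILAR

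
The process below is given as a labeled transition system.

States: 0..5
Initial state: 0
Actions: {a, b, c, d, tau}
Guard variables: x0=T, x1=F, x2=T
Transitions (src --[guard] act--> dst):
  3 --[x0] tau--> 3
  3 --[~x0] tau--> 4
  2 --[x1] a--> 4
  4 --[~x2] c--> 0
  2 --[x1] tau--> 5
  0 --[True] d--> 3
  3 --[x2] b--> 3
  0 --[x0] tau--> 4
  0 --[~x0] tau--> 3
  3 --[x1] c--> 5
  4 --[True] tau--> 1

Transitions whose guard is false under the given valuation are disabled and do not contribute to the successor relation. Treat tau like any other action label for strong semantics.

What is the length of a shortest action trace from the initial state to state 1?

BFS to 1:
  Layer 0: {0}
  Layer 1: {3,4}
  Layer 2: {1}
1 enters at depth 2; path tau·tau

Answer: 2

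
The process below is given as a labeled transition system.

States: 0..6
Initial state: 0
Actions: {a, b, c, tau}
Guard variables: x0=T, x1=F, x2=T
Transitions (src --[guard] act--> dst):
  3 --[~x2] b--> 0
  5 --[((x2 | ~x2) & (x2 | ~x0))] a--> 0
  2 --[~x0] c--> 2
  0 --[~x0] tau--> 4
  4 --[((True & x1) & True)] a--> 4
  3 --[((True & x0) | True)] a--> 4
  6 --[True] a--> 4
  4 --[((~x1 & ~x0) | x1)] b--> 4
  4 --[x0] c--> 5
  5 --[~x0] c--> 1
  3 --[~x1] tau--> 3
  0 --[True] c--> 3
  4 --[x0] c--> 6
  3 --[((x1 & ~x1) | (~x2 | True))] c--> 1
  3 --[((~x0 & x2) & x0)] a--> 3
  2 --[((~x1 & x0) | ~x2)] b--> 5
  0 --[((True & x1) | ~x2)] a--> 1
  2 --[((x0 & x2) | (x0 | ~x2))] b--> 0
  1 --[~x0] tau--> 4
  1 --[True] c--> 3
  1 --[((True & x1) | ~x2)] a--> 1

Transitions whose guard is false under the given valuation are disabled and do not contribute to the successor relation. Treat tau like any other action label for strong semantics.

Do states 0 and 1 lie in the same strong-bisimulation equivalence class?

Answer: BISIMILAR

Trace:
Compute ~ classes (split until stable):
  P[0] = {{0,1,2,3,4,5,6}}
  P[1] = {{0,1,4},{2},{3},{5,6}}
  P[2] = {{0,1},{2},{3},{4},{5,6}}
  P[3] = {{0,1},{2},{3},{4},{5},{6}}
Fixed point at round 4; 6 class(es).
class of 0: {0,1}; class of 1: {0,1}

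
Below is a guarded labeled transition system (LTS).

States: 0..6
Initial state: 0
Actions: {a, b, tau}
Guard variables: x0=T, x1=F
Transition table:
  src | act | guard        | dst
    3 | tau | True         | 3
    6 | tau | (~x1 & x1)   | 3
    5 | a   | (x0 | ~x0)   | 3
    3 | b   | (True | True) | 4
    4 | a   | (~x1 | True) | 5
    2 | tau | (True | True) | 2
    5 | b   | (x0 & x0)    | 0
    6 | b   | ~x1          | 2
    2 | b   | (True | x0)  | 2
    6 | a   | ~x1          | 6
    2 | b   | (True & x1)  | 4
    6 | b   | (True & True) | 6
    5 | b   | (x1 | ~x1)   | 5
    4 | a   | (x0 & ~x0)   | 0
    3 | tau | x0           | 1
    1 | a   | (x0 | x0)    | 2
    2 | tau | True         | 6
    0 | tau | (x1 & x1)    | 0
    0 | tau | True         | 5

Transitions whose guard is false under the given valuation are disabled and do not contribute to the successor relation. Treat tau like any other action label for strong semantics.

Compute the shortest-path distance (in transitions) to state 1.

Answer: 3

Working:
Breadth-first toward 1:
  Layer 0: {0}
  Layer 1: {5}
  Layer 2: {3}
  Layer 3: {1,4}
1 enters at depth 3; path tau·a·tau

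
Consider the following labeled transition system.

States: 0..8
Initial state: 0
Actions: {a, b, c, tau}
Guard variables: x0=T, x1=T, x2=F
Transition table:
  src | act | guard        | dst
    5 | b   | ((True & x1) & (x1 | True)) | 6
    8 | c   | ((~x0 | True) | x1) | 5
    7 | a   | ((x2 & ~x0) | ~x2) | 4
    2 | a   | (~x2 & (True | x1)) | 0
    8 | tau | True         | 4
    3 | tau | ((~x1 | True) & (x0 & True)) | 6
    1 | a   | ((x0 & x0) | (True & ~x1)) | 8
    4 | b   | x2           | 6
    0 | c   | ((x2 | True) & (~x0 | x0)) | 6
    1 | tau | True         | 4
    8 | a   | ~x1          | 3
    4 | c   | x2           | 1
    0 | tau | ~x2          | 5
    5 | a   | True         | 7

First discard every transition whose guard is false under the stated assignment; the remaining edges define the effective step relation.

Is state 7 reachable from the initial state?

Guard filter leaves 11 enabled edge(s).
L0 = {0}
L1 = {5,6}  cumulative {0,5,6}
L2 = {7}  cumulative {0,5,6,7}
L3 = {4}  cumulative {0,4,5,6,7}
Reachable = {0,4,5,6,7}
Path to 7: tau·a

Answer: REACHABLE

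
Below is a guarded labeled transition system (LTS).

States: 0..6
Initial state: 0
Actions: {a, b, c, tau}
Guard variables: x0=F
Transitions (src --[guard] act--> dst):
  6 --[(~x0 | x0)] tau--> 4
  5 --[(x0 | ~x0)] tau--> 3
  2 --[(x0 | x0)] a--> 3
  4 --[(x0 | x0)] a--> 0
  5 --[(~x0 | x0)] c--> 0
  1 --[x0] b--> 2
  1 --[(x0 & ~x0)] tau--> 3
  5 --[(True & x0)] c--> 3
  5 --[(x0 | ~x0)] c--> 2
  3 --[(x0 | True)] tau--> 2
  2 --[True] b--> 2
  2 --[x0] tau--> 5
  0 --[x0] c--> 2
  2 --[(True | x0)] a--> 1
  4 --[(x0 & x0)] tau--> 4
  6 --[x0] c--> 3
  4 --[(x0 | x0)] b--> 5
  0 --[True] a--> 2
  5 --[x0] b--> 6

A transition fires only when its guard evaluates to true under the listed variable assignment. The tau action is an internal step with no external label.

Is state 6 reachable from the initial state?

Answer: UNREACHABLE

Analysis:
After dropping false guards: 8 live edges.
depth 0: {0}
depth 1: {2}  total {0,2}
depth 2: {1}  total {0,1,2}
Reachable = {0,1,2}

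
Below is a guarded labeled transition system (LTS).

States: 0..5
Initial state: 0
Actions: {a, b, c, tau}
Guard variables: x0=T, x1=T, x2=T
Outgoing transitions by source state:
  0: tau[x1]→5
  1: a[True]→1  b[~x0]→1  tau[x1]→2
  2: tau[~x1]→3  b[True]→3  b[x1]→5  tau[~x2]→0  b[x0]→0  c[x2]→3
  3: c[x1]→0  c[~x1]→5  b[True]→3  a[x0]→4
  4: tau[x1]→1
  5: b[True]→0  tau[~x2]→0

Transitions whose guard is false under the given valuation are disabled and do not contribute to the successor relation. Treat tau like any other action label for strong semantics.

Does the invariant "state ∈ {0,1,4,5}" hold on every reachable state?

Inv-set: {0,1,4,5}
R = {0,5}
  0: ✓
  5: ✓

Answer: INVARIANT HOLDS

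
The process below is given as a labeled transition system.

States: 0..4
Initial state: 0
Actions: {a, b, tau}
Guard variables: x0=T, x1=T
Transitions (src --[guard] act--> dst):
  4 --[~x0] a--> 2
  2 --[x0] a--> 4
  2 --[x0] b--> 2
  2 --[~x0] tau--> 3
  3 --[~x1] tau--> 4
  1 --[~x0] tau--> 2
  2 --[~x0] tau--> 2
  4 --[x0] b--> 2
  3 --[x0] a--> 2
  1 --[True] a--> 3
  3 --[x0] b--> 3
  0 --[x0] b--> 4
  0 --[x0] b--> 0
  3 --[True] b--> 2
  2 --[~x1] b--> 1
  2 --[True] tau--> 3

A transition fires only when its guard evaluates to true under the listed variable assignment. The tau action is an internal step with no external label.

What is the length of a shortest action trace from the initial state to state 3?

BFS to 3:
  L0 = {0}
  L1 = {4}
  L2 = {2}
  L3 = {3}
3 enters at depth 3; path b·b·tau

Answer: 3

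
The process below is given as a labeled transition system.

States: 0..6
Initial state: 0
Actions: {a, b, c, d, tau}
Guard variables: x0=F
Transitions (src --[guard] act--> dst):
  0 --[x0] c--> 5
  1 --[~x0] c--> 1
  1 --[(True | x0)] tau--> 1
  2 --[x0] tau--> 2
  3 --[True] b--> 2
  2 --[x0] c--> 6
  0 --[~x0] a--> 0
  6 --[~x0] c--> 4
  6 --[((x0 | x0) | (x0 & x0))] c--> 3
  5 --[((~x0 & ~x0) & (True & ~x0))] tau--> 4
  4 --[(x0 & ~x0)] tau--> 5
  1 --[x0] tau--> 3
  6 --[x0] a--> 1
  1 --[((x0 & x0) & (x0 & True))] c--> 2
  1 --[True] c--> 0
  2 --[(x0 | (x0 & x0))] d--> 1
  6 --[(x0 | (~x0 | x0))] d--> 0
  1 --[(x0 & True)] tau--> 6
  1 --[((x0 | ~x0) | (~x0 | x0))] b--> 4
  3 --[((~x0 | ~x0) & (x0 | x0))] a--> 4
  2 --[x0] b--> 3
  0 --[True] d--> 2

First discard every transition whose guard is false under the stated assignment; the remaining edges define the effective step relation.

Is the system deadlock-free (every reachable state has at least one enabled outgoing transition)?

Answer: DEADLOCK at state 2

Analysis:
R = {0,2}
  0: a→0  d→2  [2 out]
  2: ∅  [deadlock]
trace reaching 2: d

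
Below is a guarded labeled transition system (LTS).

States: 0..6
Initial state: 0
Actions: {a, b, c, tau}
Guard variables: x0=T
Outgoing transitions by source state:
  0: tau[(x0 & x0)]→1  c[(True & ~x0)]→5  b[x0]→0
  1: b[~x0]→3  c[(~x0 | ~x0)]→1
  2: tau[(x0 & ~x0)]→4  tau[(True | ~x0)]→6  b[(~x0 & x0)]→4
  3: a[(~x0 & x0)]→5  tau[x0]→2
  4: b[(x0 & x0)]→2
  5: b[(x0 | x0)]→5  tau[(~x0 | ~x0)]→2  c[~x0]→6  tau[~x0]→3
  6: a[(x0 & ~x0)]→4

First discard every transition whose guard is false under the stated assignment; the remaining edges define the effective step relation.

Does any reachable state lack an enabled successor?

Reachable = {0,1}
  0: b→0  tau→1  [2 out]
  1: ∅  [STUCK]
witness 1: tau

Answer: DEADLOCK at state 1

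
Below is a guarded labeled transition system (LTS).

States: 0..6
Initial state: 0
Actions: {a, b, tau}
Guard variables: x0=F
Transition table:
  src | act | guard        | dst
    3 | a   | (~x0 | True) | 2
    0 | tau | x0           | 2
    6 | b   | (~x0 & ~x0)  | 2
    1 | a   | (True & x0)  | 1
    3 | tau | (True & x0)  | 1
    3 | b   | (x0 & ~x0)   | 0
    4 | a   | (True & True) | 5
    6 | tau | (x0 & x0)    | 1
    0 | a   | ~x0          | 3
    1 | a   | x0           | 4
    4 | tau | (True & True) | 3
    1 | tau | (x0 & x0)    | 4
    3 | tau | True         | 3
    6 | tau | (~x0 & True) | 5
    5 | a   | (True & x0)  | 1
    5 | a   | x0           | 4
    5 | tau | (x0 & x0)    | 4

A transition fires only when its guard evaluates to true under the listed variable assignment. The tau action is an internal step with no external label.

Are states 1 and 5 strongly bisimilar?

Bisimulation quotient by refinement:
  P[0] = {{0,1,2,3,4,5,6}}
  P[1] = {{0},{1,2,5},{3,4},{6}}
Fixed point at round 2; 4 class(es).
[1]={1,2,5}  [5]={1,2,5}

Answer: BISIMILAR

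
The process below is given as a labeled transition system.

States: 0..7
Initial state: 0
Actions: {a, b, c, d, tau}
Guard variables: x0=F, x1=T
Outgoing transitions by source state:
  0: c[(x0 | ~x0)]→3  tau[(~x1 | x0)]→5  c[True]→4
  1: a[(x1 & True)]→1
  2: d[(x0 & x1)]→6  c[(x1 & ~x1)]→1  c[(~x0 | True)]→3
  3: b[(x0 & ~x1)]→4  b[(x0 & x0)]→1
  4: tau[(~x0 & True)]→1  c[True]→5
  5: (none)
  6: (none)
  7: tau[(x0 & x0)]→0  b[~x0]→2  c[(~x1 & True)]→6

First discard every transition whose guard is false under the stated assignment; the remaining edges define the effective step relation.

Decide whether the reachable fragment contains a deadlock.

Answer: DEADLOCK at state 3

Trace:
Reachable = {0,1,3,4,5}
  0: c→3  c→4  [deg 2]
  1: a→1  [deg 1]
  3: ∅  [no exit]
  4: c→5  tau→1  [deg 2]
  5: ∅  [no exit]
witness 3: c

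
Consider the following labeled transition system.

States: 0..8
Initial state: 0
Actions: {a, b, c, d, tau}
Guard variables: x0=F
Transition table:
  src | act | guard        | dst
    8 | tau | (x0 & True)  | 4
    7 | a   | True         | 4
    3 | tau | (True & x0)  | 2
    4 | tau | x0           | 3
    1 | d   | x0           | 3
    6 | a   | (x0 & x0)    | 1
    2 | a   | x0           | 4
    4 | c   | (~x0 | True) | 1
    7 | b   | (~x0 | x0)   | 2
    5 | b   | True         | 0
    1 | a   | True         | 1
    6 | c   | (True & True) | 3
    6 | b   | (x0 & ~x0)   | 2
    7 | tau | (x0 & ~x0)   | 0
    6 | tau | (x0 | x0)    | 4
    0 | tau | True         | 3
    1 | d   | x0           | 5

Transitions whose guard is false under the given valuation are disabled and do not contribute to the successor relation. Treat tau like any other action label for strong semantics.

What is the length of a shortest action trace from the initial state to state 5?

BFS to 5:
  L0 = {0}
  L1 = {3}
5 never appears.

Answer: UNREACHABLE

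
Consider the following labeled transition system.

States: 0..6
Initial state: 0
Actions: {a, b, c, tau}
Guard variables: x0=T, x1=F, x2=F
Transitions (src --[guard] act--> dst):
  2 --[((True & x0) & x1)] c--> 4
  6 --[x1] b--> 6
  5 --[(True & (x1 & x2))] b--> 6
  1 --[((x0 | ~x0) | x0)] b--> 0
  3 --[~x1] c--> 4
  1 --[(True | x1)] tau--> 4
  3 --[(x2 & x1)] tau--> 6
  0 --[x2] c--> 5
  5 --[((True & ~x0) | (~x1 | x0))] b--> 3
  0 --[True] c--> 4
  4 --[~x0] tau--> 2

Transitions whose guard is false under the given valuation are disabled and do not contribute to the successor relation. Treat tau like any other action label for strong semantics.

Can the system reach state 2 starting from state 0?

Answer: UNREACHABLE

Analysis:
5 transition(s) survive guard evaluation.
Layer 0: {0}
Layer 1: {4}  cumulative {0,4}
Reach set: {0,4}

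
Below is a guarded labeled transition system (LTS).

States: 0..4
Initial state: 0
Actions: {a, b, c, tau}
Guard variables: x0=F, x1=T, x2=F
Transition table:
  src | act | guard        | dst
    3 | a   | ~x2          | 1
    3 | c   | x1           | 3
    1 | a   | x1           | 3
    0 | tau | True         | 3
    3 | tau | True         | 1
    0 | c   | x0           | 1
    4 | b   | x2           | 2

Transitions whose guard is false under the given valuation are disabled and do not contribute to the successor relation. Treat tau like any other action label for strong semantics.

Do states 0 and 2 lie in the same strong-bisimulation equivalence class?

Answer: NOT BISIMILAR

Trace:
Bisimulation quotient by refinement:
  P[0] = {{0,1,2,3,4}}
  P[1] = {{0},{1},{2,4},{3}}
Fixed point at round 2; 4 class(es).
0∈{0}, 2∈{2,4}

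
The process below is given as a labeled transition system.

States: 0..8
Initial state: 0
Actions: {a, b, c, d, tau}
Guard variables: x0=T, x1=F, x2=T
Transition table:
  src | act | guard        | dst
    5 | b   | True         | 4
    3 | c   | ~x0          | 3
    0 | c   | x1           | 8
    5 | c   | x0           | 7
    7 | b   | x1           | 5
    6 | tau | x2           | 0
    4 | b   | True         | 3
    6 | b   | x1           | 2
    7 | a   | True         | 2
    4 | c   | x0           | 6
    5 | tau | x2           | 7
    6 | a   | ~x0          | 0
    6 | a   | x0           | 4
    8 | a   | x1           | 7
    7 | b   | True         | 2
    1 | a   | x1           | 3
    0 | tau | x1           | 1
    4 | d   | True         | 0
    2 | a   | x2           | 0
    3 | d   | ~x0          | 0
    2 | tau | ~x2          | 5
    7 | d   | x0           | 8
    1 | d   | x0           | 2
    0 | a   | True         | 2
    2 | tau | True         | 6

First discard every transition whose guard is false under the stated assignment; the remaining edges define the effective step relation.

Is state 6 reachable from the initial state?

Guard filter leaves 15 enabled edge(s).
depth 0: {0}
depth 1: {2}  total {0,2}
depth 2: {6}  total {0,2,6}
depth 3: {4}  total {0,2,4,6}
depth 4: {3}  total {0,2,3,4,6}
R = {0,2,3,4,6}
witness 6: a·tau

Answer: REACHABLE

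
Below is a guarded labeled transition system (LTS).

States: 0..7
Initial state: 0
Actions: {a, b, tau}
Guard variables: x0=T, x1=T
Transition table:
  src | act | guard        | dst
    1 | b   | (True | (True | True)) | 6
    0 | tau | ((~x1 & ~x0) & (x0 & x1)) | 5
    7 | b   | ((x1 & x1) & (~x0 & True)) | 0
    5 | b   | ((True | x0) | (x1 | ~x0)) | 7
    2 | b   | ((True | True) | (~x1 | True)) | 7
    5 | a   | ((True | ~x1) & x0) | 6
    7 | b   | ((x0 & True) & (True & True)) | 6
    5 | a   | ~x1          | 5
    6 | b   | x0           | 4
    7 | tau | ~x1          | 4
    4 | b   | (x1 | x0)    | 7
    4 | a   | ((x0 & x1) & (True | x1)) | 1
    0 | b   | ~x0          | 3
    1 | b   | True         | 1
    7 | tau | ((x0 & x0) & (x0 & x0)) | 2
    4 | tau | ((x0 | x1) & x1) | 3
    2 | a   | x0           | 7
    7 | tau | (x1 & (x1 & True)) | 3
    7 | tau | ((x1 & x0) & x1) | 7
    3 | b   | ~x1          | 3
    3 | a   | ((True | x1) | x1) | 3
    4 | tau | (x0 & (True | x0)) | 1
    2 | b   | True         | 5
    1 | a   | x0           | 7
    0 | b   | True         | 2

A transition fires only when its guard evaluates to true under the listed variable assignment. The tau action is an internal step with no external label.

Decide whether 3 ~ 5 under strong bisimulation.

Refine partition for ~:
  round 0: {{0,1,2,3,4,5,6,7}}
  round 1: {{0,6},{1,2,5},{3},{4},{7}}
  round 2: {{0},{1},{2},{3},{4},{5},{6},{7}}
8 equivalence class(es) (converged in 3)
[3]={3}  [5]={5}

Answer: NOT BISIMILAR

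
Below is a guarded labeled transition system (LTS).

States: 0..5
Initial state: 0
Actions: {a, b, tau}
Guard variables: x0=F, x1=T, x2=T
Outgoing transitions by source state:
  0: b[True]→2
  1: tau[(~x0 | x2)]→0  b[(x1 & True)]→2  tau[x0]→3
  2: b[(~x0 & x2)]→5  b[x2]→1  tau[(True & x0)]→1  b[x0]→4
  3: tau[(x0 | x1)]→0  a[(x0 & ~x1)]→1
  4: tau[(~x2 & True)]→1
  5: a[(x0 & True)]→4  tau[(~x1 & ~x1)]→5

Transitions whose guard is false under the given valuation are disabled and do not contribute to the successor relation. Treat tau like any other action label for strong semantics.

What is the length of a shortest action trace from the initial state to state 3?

Answer: UNREACHABLE

Working:
Breadth-first toward 3:
  Layer 0: {0}
  Layer 1: {2}
  Layer 2: {1,5}
3 never appears.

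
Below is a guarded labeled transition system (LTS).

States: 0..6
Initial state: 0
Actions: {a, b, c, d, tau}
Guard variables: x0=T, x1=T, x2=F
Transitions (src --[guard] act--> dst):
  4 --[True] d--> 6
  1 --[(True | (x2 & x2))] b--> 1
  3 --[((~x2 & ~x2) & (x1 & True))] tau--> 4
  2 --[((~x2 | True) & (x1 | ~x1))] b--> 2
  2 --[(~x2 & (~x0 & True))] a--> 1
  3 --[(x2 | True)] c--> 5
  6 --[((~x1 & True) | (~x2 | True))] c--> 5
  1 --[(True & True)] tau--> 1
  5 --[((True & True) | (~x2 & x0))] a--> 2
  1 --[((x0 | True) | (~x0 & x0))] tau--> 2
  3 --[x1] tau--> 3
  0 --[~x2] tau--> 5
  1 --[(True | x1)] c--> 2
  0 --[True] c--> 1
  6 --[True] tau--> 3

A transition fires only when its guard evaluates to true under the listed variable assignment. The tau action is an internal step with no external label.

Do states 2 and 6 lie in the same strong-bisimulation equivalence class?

Answer: NOT BISIMILAR

Trace:
Bisimulation quotient by refinement:
  P[0] = {{0,1,2,3,4,5,6}}
  P[1] = {{0,3,6},{1},{2},{4},{5}}
  P[2] = {{0},{1},{2},{3},{4},{5},{6}}
stable after 3 split(s): 7 block(s)
class of 2: {2}; class of 6: {6}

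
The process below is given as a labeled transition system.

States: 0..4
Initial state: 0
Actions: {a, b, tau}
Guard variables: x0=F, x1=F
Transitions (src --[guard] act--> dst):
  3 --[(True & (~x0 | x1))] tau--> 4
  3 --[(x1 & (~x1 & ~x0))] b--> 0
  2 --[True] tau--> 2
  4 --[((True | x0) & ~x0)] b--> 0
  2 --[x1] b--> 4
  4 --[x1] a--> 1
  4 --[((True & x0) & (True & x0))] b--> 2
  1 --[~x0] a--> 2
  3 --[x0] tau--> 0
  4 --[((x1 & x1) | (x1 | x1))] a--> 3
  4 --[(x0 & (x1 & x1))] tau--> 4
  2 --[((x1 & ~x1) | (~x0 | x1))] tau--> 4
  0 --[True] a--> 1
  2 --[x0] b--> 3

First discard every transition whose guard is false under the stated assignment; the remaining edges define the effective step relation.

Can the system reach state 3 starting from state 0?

6 transition(s) survive guard evaluation.
L0 = {0}
L1 = {1}  cumulative {0,1}
L2 = {2}  cumulative {0,1,2}
L3 = {4}  cumulative {0,1,2,4}
R = {0,1,2,4}

Answer: UNREACHABLE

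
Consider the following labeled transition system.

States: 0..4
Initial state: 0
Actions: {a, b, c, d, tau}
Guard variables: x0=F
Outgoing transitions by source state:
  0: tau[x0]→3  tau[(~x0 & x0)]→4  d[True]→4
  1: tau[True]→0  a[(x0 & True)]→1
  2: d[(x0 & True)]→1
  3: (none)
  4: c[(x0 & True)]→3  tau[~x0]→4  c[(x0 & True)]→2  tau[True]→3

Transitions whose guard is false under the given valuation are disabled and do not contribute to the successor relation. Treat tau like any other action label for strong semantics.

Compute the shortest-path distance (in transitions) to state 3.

Layered search for 3:
  Layer 0: {0}
  Layer 1: {4}
  Layer 2: {3}
first hit 3 at d=2 via d·tau

Answer: 2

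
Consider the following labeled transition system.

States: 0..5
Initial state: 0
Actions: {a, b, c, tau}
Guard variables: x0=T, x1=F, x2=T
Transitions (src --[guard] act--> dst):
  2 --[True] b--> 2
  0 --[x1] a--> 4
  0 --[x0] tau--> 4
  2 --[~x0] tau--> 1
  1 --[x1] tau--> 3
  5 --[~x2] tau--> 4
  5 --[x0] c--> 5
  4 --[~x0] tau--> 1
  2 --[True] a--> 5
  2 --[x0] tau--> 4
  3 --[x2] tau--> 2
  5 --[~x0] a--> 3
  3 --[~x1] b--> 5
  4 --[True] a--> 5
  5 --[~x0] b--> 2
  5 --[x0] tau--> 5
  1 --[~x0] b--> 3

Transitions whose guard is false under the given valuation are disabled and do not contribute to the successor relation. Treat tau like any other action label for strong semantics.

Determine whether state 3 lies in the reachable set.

Answer: UNREACHABLE

Analysis:
After dropping false guards: 9 live edges.
depth 0: {0}
depth 1: {4}  total {0,4}
depth 2: {5}  total {0,4,5}
Reachable = {0,4,5}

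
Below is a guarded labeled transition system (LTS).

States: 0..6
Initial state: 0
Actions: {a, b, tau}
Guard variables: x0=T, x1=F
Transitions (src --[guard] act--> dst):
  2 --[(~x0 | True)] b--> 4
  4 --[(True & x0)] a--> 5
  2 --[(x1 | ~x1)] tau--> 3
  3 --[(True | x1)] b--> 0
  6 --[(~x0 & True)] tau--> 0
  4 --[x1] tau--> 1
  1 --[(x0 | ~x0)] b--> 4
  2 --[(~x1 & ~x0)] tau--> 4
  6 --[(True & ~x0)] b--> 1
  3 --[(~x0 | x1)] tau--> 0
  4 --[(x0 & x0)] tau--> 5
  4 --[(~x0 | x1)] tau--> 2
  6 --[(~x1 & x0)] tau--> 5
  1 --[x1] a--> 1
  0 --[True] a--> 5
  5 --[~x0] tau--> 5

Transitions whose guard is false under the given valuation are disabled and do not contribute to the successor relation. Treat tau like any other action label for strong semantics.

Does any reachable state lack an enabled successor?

Answer: DEADLOCK at state 5

Trace:
Reachable = {0,5}
  0: a→5  [1 exit(s)]
  5: ∅  [no exit]
trace reaching 5: a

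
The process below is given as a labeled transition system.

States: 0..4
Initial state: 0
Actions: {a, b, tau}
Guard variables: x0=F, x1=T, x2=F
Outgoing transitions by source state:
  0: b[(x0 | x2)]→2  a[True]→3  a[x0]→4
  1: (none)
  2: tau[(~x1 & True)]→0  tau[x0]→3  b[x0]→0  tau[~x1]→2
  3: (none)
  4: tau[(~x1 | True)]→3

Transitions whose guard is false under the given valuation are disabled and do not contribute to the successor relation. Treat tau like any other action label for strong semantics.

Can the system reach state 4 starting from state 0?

Answer: UNREACHABLE

Analysis:
Guard filter leaves 2 enabled edge(s).
L0 = {0}
L1 = {3}  now seen {0,3}
R = {0,3}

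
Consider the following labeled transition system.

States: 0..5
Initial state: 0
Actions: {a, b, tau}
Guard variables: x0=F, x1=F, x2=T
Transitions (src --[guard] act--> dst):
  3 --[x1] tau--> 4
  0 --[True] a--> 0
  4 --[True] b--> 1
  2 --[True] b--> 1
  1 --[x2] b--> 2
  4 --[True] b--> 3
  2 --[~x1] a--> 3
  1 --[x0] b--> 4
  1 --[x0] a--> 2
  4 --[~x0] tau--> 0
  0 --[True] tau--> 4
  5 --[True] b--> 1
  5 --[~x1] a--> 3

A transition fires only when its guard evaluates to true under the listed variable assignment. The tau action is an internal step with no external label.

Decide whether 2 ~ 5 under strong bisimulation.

Answer: BISIMILAR

Trace:
Bisimulation quotient by refinement:
  π0 = {{0,1,2,3,4,5}}
  π1 = {{0},{1},{2,5},{3},{4}}
5 equivalence class(es) (converged in 2)
[2]={2,5}  [5]={2,5}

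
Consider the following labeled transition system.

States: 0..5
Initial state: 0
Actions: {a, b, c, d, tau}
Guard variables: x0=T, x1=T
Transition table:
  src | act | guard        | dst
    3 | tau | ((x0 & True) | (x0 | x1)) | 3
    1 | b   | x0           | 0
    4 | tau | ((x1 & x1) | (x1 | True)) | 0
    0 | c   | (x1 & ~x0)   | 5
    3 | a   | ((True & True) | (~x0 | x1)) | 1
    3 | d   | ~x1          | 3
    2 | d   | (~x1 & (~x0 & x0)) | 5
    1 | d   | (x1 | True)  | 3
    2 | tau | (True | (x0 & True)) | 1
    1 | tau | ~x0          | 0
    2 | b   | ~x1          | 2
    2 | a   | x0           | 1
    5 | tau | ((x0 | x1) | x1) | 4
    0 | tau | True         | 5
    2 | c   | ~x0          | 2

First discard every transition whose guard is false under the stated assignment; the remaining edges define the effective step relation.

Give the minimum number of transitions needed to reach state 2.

Answer: UNREACHABLE

Analysis:
Breadth-first toward 2:
  depth 0: {0}
  depth 1: {5}
  depth 2: {4}
2 never appears.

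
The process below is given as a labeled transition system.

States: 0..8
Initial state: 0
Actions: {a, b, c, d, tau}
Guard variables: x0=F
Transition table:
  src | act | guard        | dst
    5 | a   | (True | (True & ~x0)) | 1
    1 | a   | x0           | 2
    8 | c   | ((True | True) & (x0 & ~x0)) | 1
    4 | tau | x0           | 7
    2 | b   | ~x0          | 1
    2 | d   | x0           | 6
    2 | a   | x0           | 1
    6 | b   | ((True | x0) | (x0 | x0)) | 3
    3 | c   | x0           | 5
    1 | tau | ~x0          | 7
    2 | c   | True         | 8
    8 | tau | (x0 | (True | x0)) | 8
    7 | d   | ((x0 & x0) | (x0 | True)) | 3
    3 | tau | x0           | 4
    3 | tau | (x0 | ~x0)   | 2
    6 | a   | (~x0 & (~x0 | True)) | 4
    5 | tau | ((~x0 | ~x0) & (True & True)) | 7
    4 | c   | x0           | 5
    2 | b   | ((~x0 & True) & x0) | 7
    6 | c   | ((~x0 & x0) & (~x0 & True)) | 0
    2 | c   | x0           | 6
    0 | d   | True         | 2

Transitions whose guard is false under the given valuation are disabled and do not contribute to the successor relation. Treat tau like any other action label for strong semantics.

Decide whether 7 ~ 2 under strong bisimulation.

Answer: NOT BISIMILAR

Analysis:
Refine partition for ~:
  P[0] = {{0,1,2,3,4,5,6,7,8}}
  P[1] = {{0,7},{1,3,8},{2},{4},{5},{6}}
  P[2] = {{0},{1},{2},{3},{4},{5},{6},{7},{8}}
stable after 3 split(s): 9 block(s)
7∈{7}, 2∈{2}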